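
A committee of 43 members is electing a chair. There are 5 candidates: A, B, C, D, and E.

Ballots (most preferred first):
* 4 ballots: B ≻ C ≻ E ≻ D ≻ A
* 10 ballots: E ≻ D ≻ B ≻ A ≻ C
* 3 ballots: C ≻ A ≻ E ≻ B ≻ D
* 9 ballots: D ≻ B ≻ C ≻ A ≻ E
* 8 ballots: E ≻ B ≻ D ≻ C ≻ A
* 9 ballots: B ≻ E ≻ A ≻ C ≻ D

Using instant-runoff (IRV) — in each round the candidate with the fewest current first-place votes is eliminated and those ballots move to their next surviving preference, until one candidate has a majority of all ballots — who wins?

B

Round 1: A 0, B 13, C 3, D 9, E 18. A eliminated.
Round 2: B 13, C 3, D 9, E 18. C eliminated.
Round 3: B 13, D 9, E 21. D eliminated.
Round 4: B 22, E 21. B has a majority (≥22).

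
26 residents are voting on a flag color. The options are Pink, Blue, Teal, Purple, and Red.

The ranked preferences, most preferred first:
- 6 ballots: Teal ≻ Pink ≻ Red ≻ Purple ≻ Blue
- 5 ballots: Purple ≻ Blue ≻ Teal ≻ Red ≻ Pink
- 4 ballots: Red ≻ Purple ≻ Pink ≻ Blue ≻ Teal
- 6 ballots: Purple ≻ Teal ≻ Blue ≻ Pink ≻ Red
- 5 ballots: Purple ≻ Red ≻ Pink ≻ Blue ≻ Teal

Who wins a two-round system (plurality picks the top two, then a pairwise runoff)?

Purple

Round 1 first-place votes: Pink 0, Blue 0, Teal 6, Purple 16, Red 4. Purple and Teal advance.
Runoff: Purple is ranked above Teal on 20 ballots, Teal above Purple on 6.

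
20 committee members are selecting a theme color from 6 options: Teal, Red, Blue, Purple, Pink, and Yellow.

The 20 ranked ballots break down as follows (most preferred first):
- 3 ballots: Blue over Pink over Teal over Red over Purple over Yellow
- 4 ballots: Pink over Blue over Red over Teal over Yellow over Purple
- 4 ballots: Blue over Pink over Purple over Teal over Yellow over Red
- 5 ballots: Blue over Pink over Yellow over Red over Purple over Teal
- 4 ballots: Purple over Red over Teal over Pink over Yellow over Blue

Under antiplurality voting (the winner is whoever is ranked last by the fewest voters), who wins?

Last-place votes: Teal 5, Red 4, Blue 4, Purple 4, Pink 0, Yellow 3.

Pink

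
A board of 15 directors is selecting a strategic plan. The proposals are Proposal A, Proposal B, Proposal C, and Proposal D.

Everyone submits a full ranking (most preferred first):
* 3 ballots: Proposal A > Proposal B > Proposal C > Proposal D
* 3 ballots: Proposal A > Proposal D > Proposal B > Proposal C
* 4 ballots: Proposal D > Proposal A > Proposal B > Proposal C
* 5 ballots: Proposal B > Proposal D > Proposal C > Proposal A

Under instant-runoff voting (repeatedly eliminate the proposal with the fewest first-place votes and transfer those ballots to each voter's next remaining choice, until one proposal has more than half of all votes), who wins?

Proposal A

Round 1: Proposal A 6, Proposal B 5, Proposal C 0, Proposal D 4. Proposal C eliminated.
Round 2: Proposal A 6, Proposal B 5, Proposal D 4. Proposal D eliminated.
Round 3: Proposal A 10, Proposal B 5. Proposal A has a majority (≥8).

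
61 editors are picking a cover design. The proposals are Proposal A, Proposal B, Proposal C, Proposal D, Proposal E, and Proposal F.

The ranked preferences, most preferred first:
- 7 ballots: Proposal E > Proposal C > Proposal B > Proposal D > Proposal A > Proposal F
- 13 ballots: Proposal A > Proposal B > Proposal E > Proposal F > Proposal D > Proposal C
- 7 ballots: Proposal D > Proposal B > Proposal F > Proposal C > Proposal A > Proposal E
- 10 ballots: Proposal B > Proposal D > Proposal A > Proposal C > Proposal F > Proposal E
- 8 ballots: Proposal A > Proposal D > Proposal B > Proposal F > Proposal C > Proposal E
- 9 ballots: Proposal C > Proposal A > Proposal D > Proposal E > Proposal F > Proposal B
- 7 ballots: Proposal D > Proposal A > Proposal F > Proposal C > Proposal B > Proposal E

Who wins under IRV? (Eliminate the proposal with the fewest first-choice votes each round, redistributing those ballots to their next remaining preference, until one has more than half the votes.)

Round 1: Proposal A 21, Proposal B 10, Proposal C 9, Proposal D 14, Proposal E 7, Proposal F 0. Proposal F eliminated.
Round 2: Proposal A 21, Proposal B 10, Proposal C 9, Proposal D 14, Proposal E 7. Proposal E eliminated.
Round 3: Proposal A 21, Proposal B 10, Proposal C 16, Proposal D 14. Proposal B eliminated.
Round 4: Proposal A 21, Proposal C 16, Proposal D 24. Proposal C eliminated.
Round 5: Proposal A 30, Proposal D 31. Proposal D has a majority (≥31).

Proposal D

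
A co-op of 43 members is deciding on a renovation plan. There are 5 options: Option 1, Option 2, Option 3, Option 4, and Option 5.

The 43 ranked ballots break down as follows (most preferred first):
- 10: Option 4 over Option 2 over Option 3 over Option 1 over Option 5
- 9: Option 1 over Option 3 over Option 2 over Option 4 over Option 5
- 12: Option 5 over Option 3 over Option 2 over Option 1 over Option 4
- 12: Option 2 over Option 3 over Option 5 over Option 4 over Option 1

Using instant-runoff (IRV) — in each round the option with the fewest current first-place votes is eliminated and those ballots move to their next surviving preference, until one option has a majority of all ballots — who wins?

Option 2

Round 1: Option 1 9, Option 2 12, Option 3 0, Option 4 10, Option 5 12. Option 3 eliminated.
Round 2: Option 1 9, Option 2 12, Option 4 10, Option 5 12. Option 1 eliminated.
Round 3: Option 2 21, Option 4 10, Option 5 12. Option 4 eliminated.
Round 4: Option 2 31, Option 5 12. Option 2 has a majority (≥22).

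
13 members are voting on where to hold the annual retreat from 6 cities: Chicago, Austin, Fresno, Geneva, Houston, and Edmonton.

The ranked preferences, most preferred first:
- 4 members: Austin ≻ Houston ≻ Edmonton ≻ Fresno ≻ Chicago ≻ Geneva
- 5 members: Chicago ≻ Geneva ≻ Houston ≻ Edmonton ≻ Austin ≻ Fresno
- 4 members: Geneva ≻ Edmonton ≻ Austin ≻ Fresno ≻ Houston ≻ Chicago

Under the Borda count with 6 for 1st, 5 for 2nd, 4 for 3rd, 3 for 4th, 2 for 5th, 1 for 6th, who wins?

Geneva

Chicago: 4×2 + 5×6 + 4×1 = 42
Austin: 4×6 + 5×2 + 4×4 = 50
Fresno: 4×3 + 5×1 + 4×3 = 29
Geneva: 4×1 + 5×5 + 4×6 = 53
Houston: 4×5 + 5×4 + 4×2 = 48
Edmonton: 4×4 + 5×3 + 4×5 = 51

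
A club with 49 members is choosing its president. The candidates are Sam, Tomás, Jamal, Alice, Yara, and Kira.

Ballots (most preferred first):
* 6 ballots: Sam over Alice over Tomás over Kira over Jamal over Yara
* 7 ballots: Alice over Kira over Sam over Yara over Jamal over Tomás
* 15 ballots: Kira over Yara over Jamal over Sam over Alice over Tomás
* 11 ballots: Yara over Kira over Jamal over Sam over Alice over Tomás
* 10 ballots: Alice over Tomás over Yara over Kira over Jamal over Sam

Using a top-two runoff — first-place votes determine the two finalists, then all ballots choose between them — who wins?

Round 1 first-place votes: Sam 6, Tomás 0, Jamal 0, Alice 17, Yara 11, Kira 15. Alice and Kira advance.
Runoff: Alice is ranked above Kira on 23 ballots, Kira above Alice on 26.

Kira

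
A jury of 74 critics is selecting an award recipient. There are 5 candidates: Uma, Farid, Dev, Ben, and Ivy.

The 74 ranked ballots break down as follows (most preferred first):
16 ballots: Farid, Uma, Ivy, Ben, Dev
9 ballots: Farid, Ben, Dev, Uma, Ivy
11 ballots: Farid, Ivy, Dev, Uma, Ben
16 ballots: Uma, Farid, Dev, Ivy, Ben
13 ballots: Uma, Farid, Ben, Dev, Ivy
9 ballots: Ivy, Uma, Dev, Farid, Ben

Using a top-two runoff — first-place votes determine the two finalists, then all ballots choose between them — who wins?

Uma

Round 1 first-place votes: Uma 29, Farid 36, Dev 0, Ben 0, Ivy 9. Farid and Uma advance.
Runoff: Farid is ranked above Uma on 36 ballots, Uma above Farid on 38.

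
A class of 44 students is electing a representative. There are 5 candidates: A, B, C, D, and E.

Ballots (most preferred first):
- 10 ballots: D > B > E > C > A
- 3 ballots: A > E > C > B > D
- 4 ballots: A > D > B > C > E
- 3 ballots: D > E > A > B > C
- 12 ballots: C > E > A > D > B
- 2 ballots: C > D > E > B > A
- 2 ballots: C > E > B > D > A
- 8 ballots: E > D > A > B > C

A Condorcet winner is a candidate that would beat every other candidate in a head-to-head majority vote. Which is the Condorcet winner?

E vs A: 37–7
E vs B: 30–14
E vs C: 24–20
E vs D: 25–19
E beats every other candidate.

E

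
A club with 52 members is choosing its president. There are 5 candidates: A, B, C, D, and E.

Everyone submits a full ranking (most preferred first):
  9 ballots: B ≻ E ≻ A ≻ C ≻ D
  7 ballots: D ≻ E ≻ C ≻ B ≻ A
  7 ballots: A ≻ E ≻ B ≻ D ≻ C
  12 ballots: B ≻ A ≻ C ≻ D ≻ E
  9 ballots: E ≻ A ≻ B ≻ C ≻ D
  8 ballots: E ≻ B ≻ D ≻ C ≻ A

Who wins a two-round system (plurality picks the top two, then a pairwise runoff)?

Round 1 first-place votes: A 7, B 21, C 0, D 7, E 17. B and E advance.
Runoff: B is ranked above E on 21 ballots, E above B on 31.

E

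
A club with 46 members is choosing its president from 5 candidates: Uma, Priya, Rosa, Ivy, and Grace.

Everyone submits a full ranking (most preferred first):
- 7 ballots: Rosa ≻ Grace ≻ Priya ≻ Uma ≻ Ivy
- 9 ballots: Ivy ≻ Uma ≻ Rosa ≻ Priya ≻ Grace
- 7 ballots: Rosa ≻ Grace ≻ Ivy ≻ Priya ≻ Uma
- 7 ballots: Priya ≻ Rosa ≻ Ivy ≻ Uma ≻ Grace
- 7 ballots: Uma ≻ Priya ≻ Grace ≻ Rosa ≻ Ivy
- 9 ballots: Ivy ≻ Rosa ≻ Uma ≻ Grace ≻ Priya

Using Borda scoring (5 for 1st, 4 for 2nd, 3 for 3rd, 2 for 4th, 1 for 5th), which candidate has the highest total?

Rosa

Uma: 7×2 + 9×4 + 7×1 + 7×2 + 7×5 + 9×3 = 133
Priya: 7×3 + 9×2 + 7×2 + 7×5 + 7×4 + 9×1 = 125
Rosa: 7×5 + 9×3 + 7×5 + 7×4 + 7×2 + 9×4 = 175
Ivy: 7×1 + 9×5 + 7×3 + 7×3 + 7×1 + 9×5 = 146
Grace: 7×4 + 9×1 + 7×4 + 7×1 + 7×3 + 9×2 = 111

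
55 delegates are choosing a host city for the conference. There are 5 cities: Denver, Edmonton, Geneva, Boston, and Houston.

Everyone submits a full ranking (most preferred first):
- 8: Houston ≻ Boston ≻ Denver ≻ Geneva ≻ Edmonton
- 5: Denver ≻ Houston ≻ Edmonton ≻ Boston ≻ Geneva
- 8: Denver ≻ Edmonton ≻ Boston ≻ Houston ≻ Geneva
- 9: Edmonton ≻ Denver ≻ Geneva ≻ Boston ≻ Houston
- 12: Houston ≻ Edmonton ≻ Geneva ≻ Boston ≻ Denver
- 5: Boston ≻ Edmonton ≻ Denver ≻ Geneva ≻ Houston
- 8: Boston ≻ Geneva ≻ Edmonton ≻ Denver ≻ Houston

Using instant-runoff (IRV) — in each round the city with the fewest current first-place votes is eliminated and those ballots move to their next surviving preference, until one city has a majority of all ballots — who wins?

Denver

Round 1: Denver 13, Edmonton 9, Geneva 0, Boston 13, Houston 20. Geneva eliminated.
Round 2: Denver 13, Edmonton 9, Boston 13, Houston 20. Edmonton eliminated.
Round 3: Denver 22, Boston 13, Houston 20. Boston eliminated.
Round 4: Denver 35, Houston 20. Denver has a majority (≥28).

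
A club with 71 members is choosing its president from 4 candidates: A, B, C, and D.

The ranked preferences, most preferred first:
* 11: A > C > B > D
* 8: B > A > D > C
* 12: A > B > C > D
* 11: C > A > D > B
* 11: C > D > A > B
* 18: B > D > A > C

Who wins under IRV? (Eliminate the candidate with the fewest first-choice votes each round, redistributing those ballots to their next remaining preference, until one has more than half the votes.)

A

Round 1: A 23, B 26, C 22, D 0. D eliminated.
Round 2: A 23, B 26, C 22. C eliminated.
Round 3: A 45, B 26. A has a majority (≥36).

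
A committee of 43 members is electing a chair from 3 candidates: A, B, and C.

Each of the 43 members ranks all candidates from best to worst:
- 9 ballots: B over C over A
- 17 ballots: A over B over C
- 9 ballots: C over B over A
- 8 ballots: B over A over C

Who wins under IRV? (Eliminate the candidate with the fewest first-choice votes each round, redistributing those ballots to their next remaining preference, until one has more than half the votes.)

B

Round 1: A 17, B 17, C 9. C eliminated.
Round 2: A 17, B 26. B has a majority (≥22).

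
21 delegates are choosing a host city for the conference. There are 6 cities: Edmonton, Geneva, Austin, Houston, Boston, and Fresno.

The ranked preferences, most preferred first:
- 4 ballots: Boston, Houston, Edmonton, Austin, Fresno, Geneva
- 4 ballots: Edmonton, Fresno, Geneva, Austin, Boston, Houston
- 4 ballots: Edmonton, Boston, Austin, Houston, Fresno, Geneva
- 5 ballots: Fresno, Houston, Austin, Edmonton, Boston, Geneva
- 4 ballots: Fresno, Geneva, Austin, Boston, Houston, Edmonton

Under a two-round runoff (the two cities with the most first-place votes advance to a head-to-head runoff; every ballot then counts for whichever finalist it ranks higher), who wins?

Edmonton

Round 1 first-place votes: Edmonton 8, Geneva 0, Austin 0, Houston 0, Boston 4, Fresno 9. Fresno and Edmonton advance.
Runoff: Fresno is ranked above Edmonton on 9 ballots, Edmonton above Fresno on 12.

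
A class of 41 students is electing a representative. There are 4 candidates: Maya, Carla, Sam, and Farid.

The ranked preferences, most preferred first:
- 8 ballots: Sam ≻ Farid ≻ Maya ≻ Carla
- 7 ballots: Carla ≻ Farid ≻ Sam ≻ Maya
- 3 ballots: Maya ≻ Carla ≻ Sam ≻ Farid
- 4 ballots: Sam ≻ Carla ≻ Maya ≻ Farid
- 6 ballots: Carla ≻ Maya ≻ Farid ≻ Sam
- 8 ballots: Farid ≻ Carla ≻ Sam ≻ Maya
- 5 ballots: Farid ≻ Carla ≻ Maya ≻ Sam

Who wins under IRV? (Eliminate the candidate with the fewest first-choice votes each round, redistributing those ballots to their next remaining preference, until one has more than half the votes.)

Round 1: Maya 3, Carla 13, Sam 12, Farid 13. Maya eliminated.
Round 2: Carla 16, Sam 12, Farid 13. Sam eliminated.
Round 3: Carla 20, Farid 21. Farid has a majority (≥21).

Farid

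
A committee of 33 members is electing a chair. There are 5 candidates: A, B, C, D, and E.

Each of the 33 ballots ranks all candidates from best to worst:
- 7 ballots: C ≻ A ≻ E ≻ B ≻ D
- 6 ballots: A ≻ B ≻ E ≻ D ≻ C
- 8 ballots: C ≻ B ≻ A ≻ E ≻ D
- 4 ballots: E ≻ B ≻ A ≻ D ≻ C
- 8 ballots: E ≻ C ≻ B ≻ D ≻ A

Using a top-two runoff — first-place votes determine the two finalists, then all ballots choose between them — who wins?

E

Round 1 first-place votes: A 6, B 0, C 15, D 0, E 12. C and E advance.
Runoff: C is ranked above E on 15 ballots, E above C on 18.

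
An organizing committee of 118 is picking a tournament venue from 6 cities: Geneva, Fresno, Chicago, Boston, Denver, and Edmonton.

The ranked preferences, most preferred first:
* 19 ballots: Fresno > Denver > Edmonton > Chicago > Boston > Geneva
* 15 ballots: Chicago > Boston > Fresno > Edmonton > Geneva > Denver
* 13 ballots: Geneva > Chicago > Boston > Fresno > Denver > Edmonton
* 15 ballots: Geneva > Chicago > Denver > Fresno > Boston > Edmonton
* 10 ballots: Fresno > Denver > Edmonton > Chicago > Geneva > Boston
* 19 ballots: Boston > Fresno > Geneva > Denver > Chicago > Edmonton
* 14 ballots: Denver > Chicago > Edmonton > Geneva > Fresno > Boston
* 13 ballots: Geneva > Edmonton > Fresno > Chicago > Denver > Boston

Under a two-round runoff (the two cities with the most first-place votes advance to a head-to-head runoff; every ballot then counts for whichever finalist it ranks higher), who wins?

Round 1 first-place votes: Geneva 41, Fresno 29, Chicago 15, Boston 19, Denver 14, Edmonton 0. Geneva and Fresno advance.
Runoff: Geneva is ranked above Fresno on 55 ballots, Fresno above Geneva on 63.

Fresno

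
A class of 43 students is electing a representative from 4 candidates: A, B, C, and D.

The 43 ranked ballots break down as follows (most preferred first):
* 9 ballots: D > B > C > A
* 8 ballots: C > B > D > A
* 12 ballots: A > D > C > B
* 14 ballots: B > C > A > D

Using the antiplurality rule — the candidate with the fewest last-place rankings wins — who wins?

C

Last-place votes: A 17, B 12, C 0, D 14.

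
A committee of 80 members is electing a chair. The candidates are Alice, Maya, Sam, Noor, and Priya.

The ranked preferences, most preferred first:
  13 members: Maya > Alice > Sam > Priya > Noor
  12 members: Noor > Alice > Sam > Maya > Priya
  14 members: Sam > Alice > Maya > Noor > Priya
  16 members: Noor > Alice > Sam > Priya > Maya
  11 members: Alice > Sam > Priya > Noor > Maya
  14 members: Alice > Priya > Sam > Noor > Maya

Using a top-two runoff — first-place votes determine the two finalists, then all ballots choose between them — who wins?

Alice

Round 1 first-place votes: Alice 25, Maya 13, Sam 14, Noor 28, Priya 0. Noor and Alice advance.
Runoff: Noor is ranked above Alice on 28 ballots, Alice above Noor on 52.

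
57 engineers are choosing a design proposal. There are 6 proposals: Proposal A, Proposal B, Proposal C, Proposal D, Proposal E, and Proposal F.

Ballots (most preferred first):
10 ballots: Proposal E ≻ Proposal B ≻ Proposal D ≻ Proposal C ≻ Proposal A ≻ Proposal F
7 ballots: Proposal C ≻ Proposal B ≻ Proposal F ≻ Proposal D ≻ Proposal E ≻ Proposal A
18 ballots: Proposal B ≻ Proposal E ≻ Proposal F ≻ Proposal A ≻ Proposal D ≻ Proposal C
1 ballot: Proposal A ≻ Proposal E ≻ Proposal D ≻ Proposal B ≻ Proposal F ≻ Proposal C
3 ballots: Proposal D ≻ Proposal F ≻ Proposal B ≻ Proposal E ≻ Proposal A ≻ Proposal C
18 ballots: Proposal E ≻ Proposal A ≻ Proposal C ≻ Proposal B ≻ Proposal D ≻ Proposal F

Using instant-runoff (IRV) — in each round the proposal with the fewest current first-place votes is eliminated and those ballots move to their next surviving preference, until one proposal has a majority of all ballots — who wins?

Round 1: Proposal A 1, Proposal B 18, Proposal C 7, Proposal D 3, Proposal E 28, Proposal F 0. Proposal F eliminated.
Round 2: Proposal A 1, Proposal B 18, Proposal C 7, Proposal D 3, Proposal E 28. Proposal A eliminated.
Round 3: Proposal B 18, Proposal C 7, Proposal D 3, Proposal E 29. Proposal E has a majority (≥29).

Proposal E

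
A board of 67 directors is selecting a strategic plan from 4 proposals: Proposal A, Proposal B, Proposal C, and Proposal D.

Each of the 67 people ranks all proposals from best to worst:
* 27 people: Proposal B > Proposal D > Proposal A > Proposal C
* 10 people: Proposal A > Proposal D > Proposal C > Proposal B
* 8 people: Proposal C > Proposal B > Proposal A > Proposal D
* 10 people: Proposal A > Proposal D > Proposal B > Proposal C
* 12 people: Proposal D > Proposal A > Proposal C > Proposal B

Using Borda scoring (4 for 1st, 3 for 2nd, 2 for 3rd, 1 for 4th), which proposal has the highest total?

Proposal D

Proposal A: 27×2 + 10×4 + 8×2 + 10×4 + 12×3 = 186
Proposal B: 27×4 + 10×1 + 8×3 + 10×2 + 12×1 = 174
Proposal C: 27×1 + 10×2 + 8×4 + 10×1 + 12×2 = 113
Proposal D: 27×3 + 10×3 + 8×1 + 10×3 + 12×4 = 197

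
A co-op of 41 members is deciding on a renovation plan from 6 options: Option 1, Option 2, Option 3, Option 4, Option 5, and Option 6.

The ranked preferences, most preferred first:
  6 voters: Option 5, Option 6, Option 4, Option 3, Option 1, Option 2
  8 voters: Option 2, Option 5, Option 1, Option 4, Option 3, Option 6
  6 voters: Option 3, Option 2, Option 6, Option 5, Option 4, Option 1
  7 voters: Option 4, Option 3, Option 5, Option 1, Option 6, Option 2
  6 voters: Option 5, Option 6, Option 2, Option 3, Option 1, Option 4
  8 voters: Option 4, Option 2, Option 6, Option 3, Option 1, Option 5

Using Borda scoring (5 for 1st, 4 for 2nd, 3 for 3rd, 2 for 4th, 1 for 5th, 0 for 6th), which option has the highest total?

Option 1: 6×1 + 8×3 + 6×0 + 7×2 + 6×1 + 8×1 = 58
Option 2: 6×0 + 8×5 + 6×4 + 7×0 + 6×3 + 8×4 = 114
Option 3: 6×2 + 8×1 + 6×5 + 7×4 + 6×2 + 8×2 = 106
Option 4: 6×3 + 8×2 + 6×1 + 7×5 + 6×0 + 8×5 = 115
Option 5: 6×5 + 8×4 + 6×2 + 7×3 + 6×5 + 8×0 = 125
Option 6: 6×4 + 8×0 + 6×3 + 7×1 + 6×4 + 8×3 = 97

Option 5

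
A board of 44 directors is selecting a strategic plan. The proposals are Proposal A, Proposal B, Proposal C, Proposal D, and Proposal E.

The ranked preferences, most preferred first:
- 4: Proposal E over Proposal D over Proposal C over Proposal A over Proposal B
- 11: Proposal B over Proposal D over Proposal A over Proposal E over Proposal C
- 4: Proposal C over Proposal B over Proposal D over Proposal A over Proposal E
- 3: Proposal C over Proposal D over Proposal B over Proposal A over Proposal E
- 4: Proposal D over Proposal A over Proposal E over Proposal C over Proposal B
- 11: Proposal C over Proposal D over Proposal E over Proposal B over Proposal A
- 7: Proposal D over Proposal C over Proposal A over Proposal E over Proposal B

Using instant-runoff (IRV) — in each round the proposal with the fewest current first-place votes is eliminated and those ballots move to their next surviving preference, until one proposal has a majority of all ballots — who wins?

Round 1: Proposal A 0, Proposal B 11, Proposal C 18, Proposal D 11, Proposal E 4. Proposal A eliminated.
Round 2: Proposal B 11, Proposal C 18, Proposal D 11, Proposal E 4. Proposal E eliminated.
Round 3: Proposal B 11, Proposal C 18, Proposal D 15. Proposal B eliminated.
Round 4: Proposal C 18, Proposal D 26. Proposal D has a majority (≥23).

Proposal D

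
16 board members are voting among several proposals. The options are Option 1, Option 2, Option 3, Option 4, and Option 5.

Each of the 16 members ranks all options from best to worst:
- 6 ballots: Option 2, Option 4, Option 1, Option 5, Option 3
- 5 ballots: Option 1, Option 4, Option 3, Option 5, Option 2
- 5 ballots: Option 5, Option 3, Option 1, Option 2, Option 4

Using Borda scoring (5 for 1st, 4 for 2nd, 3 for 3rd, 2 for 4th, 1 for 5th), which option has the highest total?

Option 1: 6×3 + 5×5 + 5×3 = 58
Option 2: 6×5 + 5×1 + 5×2 = 45
Option 3: 6×1 + 5×3 + 5×4 = 41
Option 4: 6×4 + 5×4 + 5×1 = 49
Option 5: 6×2 + 5×2 + 5×5 = 47

Option 1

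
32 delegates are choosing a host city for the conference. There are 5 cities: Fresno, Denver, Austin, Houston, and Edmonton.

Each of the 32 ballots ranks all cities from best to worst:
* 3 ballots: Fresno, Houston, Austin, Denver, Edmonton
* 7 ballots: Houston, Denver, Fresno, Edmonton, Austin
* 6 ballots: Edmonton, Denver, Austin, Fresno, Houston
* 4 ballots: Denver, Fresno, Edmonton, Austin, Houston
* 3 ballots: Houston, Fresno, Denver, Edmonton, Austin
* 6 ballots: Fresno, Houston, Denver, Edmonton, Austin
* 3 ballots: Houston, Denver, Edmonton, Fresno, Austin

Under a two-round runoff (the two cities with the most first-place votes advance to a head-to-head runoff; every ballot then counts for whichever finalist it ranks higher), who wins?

Round 1 first-place votes: Fresno 9, Denver 4, Austin 0, Houston 13, Edmonton 6. Houston and Fresno advance.
Runoff: Houston is ranked above Fresno on 13 ballots, Fresno above Houston on 19.

Fresno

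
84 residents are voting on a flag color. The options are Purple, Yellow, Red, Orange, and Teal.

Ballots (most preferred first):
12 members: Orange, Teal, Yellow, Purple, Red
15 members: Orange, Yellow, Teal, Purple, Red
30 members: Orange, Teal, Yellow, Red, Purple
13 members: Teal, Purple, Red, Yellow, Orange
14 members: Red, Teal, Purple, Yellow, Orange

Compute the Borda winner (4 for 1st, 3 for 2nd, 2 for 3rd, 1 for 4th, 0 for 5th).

Purple: 12×1 + 15×1 + 30×0 + 13×3 + 14×2 = 94
Yellow: 12×2 + 15×3 + 30×2 + 13×1 + 14×1 = 156
Red: 12×0 + 15×0 + 30×1 + 13×2 + 14×4 = 112
Orange: 12×4 + 15×4 + 30×4 + 13×0 + 14×0 = 228
Teal: 12×3 + 15×2 + 30×3 + 13×4 + 14×3 = 250

Teal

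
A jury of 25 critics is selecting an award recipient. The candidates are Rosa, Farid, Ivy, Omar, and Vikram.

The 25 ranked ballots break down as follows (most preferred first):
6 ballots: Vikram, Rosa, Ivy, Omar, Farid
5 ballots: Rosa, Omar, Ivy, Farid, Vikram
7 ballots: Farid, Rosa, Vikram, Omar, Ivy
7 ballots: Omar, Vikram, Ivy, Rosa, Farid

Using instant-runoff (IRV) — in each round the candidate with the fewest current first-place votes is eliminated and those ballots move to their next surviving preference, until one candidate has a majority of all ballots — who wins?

Round 1: Rosa 5, Farid 7, Ivy 0, Omar 7, Vikram 6. Ivy eliminated.
Round 2: Rosa 5, Farid 7, Omar 7, Vikram 6. Rosa eliminated.
Round 3: Farid 7, Omar 12, Vikram 6. Vikram eliminated.
Round 4: Farid 7, Omar 18. Omar has a majority (≥13).

Omar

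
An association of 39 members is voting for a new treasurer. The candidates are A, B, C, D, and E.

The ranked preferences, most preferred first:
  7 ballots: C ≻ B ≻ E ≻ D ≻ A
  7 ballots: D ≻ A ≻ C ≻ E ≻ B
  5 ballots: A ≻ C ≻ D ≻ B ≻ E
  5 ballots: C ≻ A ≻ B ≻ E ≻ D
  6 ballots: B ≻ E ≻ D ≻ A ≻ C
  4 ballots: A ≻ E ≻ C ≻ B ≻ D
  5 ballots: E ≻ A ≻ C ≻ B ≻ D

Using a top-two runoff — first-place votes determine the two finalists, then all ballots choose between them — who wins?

A

Round 1 first-place votes: A 9, B 6, C 12, D 7, E 5. C and A advance.
Runoff: C is ranked above A on 12 ballots, A above C on 27.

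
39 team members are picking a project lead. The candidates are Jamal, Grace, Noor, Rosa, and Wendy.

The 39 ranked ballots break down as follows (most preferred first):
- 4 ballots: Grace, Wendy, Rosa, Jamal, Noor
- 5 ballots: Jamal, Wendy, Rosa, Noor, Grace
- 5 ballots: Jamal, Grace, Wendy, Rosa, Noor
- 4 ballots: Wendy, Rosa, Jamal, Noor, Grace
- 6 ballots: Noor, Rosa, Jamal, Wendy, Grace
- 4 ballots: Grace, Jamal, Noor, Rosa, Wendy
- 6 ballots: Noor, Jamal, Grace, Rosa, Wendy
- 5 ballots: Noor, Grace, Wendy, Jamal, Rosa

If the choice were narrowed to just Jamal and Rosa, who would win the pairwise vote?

Jamal

Jamal is ranked above Rosa on 25 ballots; Rosa above Jamal on 14.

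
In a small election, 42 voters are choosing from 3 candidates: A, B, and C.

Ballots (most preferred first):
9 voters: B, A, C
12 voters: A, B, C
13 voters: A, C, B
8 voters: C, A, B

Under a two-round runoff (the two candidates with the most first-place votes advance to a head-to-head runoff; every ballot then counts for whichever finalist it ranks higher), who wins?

Round 1 first-place votes: A 25, B 9, C 8. A and B advance.
Runoff: A is ranked above B on 33 ballots, B above A on 9.

A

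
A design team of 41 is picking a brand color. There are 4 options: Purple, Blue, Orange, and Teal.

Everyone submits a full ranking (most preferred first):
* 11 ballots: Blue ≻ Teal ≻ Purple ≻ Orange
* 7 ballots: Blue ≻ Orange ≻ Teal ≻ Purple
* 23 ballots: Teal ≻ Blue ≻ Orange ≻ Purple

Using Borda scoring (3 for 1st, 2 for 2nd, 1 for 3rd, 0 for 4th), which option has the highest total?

Blue

Purple: 11×1 + 7×0 + 23×0 = 11
Blue: 11×3 + 7×3 + 23×2 = 100
Orange: 11×0 + 7×2 + 23×1 = 37
Teal: 11×2 + 7×1 + 23×3 = 98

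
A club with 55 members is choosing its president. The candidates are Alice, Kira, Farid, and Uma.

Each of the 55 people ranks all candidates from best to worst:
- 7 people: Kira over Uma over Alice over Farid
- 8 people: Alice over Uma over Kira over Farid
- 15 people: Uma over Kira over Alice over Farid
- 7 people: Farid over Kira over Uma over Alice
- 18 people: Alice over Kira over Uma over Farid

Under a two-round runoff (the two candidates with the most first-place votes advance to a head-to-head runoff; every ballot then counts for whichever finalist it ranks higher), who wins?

Round 1 first-place votes: Alice 26, Kira 7, Farid 7, Uma 15. Alice and Uma advance.
Runoff: Alice is ranked above Uma on 26 ballots, Uma above Alice on 29.

Uma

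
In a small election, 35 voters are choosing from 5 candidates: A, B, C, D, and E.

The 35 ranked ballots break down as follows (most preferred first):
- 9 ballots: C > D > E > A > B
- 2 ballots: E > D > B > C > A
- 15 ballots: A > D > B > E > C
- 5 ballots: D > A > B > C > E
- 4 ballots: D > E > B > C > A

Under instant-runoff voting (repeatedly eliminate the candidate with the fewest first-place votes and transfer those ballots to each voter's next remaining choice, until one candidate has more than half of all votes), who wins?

Round 1: A 15, B 0, C 9, D 9, E 2. B eliminated.
Round 2: A 15, C 9, D 9, E 2. E eliminated.
Round 3: A 15, C 9, D 11. C eliminated.
Round 4: A 15, D 20. D has a majority (≥18).

D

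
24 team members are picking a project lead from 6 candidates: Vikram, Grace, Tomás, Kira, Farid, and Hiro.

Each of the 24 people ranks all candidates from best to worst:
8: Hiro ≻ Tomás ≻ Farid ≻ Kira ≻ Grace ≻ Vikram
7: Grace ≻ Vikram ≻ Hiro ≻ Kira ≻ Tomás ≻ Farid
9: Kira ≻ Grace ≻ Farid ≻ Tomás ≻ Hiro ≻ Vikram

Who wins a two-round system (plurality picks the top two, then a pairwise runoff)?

Round 1 first-place votes: Vikram 0, Grace 7, Tomás 0, Kira 9, Farid 0, Hiro 8. Kira and Hiro advance.
Runoff: Kira is ranked above Hiro on 9 ballots, Hiro above Kira on 15.

Hiro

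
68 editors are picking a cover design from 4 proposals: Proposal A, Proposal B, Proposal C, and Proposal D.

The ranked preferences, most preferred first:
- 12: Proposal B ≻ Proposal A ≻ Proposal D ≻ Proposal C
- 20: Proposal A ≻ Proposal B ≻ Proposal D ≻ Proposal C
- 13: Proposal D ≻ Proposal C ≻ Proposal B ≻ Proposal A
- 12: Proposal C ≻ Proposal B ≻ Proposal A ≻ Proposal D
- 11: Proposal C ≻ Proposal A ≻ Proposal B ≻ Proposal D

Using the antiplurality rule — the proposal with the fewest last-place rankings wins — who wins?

Last-place votes: Proposal A 13, Proposal B 0, Proposal C 32, Proposal D 23.

Proposal B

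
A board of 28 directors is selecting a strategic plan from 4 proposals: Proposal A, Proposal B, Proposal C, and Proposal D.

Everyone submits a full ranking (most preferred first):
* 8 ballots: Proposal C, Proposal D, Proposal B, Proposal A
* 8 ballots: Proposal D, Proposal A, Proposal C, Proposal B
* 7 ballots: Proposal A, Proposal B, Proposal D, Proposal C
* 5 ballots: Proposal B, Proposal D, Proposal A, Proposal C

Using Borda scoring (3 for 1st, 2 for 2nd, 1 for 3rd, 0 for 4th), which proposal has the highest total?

Proposal D

Proposal A: 8×0 + 8×2 + 7×3 + 5×1 = 42
Proposal B: 8×1 + 8×0 + 7×2 + 5×3 = 37
Proposal C: 8×3 + 8×1 + 7×0 + 5×0 = 32
Proposal D: 8×2 + 8×3 + 7×1 + 5×2 = 57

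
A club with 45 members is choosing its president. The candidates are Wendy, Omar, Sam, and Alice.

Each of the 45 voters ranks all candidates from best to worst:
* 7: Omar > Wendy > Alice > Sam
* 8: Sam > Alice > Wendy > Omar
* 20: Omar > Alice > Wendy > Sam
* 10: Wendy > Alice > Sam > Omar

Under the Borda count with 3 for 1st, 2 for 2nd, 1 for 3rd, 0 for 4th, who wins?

Alice

Wendy: 7×2 + 8×1 + 20×1 + 10×3 = 72
Omar: 7×3 + 8×0 + 20×3 + 10×0 = 81
Sam: 7×0 + 8×3 + 20×0 + 10×1 = 34
Alice: 7×1 + 8×2 + 20×2 + 10×2 = 83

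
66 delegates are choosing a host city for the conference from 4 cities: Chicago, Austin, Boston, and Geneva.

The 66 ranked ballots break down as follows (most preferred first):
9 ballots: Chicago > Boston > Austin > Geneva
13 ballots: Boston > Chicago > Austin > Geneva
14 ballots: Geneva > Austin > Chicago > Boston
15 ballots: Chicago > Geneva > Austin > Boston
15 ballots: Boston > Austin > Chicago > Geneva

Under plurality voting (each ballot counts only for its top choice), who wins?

Boston

First-place votes: Chicago 24, Austin 0, Boston 28, Geneva 14.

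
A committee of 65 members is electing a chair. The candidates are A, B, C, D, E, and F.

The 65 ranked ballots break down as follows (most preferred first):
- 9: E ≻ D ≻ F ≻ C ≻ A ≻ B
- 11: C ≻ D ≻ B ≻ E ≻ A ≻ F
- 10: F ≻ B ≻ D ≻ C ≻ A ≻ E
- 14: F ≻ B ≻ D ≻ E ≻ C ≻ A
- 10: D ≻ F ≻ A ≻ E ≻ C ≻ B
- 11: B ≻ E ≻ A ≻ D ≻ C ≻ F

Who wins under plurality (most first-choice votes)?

F

First-place votes: A 0, B 11, C 11, D 10, E 9, F 24.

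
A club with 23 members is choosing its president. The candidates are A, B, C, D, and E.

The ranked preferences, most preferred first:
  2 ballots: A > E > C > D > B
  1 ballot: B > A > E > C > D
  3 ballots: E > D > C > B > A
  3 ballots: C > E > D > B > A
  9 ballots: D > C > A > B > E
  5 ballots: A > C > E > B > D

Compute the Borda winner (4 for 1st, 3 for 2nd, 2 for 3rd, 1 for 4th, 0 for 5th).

C

A: 2×4 + 1×3 + 3×0 + 3×0 + 9×2 + 5×4 = 49
B: 2×0 + 1×4 + 3×1 + 3×1 + 9×1 + 5×1 = 24
C: 2×2 + 1×1 + 3×2 + 3×4 + 9×3 + 5×3 = 65
D: 2×1 + 1×0 + 3×3 + 3×2 + 9×4 + 5×0 = 53
E: 2×3 + 1×2 + 3×4 + 3×3 + 9×0 + 5×2 = 39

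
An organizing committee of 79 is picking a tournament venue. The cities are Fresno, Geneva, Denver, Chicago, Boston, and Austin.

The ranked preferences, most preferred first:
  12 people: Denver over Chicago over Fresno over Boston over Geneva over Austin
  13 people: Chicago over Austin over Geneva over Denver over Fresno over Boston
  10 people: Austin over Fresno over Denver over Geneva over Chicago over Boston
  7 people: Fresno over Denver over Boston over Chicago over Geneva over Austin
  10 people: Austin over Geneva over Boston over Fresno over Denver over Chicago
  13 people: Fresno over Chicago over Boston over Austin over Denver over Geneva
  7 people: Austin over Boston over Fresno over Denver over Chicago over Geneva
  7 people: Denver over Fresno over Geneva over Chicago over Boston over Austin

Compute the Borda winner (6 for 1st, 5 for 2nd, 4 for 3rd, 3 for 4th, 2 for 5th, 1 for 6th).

Fresno

Fresno: 12×4 + 13×2 + 10×5 + 7×6 + 10×3 + 13×6 + 7×4 + 7×5 = 337
Geneva: 12×2 + 13×4 + 10×3 + 7×2 + 10×5 + 13×1 + 7×1 + 7×4 = 218
Denver: 12×6 + 13×3 + 10×4 + 7×5 + 10×2 + 13×2 + 7×3 + 7×6 = 295
Chicago: 12×5 + 13×6 + 10×2 + 7×3 + 10×1 + 13×5 + 7×2 + 7×3 = 289
Boston: 12×3 + 13×1 + 10×1 + 7×4 + 10×4 + 13×4 + 7×5 + 7×2 = 228
Austin: 12×1 + 13×5 + 10×6 + 7×1 + 10×6 + 13×3 + 7×6 + 7×1 = 292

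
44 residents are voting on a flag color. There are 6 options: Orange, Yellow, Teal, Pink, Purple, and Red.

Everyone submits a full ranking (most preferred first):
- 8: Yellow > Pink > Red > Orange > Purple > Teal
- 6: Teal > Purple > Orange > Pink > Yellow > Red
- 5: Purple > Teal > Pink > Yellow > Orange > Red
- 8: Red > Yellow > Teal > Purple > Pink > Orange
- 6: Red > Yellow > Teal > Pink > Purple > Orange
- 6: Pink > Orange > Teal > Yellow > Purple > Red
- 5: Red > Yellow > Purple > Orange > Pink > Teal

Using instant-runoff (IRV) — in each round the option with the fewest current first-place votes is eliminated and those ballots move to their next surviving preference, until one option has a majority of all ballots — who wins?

Red

Round 1: Orange 0, Yellow 8, Teal 6, Pink 6, Purple 5, Red 19. Orange eliminated.
Round 2: Yellow 8, Teal 6, Pink 6, Purple 5, Red 19. Purple eliminated.
Round 3: Yellow 8, Teal 11, Pink 6, Red 19. Pink eliminated.
Round 4: Yellow 8, Teal 17, Red 19. Yellow eliminated.
Round 5: Teal 17, Red 27. Red has a majority (≥23).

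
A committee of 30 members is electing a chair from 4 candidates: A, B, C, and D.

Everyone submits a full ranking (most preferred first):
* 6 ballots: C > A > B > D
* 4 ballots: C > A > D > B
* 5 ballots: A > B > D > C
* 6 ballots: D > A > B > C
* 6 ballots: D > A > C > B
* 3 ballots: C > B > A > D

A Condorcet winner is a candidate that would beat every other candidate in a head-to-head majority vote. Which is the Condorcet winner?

A vs B: 27–3
A vs C: 17–13
A vs D: 18–12
A beats every other candidate.

A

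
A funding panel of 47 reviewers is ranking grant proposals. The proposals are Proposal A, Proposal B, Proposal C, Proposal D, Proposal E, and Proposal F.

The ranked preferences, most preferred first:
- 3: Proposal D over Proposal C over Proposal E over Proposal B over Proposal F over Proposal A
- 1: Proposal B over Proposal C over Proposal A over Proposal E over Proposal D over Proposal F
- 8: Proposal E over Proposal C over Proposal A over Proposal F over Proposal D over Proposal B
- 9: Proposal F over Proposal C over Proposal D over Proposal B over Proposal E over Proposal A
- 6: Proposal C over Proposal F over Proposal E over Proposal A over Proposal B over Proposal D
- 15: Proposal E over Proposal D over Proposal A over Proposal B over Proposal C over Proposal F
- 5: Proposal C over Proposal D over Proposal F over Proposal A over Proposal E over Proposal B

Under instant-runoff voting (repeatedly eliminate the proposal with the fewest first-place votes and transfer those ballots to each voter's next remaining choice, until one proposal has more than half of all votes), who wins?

Proposal C

Round 1: Proposal A 0, Proposal B 1, Proposal C 11, Proposal D 3, Proposal E 23, Proposal F 9. Proposal A eliminated.
Round 2: Proposal B 1, Proposal C 11, Proposal D 3, Proposal E 23, Proposal F 9. Proposal B eliminated.
Round 3: Proposal C 12, Proposal D 3, Proposal E 23, Proposal F 9. Proposal D eliminated.
Round 4: Proposal C 15, Proposal E 23, Proposal F 9. Proposal F eliminated.
Round 5: Proposal C 24, Proposal E 23. Proposal C has a majority (≥24).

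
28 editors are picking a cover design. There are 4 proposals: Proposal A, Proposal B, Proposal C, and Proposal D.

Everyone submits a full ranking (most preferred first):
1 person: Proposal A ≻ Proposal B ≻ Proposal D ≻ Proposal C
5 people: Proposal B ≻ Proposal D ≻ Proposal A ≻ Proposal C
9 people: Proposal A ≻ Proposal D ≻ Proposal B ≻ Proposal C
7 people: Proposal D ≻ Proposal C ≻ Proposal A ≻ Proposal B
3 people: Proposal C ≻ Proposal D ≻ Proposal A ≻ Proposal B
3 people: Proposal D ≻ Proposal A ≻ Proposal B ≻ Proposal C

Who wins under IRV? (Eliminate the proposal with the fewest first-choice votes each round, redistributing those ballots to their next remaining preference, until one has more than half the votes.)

Round 1: Proposal A 10, Proposal B 5, Proposal C 3, Proposal D 10. Proposal C eliminated.
Round 2: Proposal A 10, Proposal B 5, Proposal D 13. Proposal B eliminated.
Round 3: Proposal A 10, Proposal D 18. Proposal D has a majority (≥15).

Proposal D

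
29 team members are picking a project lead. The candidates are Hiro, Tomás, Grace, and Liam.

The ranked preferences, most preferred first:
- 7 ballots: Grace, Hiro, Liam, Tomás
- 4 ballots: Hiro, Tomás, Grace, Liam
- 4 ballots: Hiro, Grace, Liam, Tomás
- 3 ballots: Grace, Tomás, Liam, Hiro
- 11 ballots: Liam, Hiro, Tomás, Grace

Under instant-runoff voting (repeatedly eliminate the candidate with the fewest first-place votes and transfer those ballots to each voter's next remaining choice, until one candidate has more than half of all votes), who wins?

Round 1: Hiro 8, Tomás 0, Grace 10, Liam 11. Tomás eliminated.
Round 2: Hiro 8, Grace 10, Liam 11. Hiro eliminated.
Round 3: Grace 18, Liam 11. Grace has a majority (≥15).

Grace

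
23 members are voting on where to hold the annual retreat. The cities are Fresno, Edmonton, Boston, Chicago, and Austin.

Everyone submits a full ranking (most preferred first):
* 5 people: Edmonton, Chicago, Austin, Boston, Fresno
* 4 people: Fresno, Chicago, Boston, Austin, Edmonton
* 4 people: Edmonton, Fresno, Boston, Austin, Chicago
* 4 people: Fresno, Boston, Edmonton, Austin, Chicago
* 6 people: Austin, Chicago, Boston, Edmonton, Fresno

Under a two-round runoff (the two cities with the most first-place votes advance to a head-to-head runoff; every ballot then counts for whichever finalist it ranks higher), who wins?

Edmonton

Round 1 first-place votes: Fresno 8, Edmonton 9, Boston 0, Chicago 0, Austin 6. Edmonton and Fresno advance.
Runoff: Edmonton is ranked above Fresno on 15 ballots, Fresno above Edmonton on 8.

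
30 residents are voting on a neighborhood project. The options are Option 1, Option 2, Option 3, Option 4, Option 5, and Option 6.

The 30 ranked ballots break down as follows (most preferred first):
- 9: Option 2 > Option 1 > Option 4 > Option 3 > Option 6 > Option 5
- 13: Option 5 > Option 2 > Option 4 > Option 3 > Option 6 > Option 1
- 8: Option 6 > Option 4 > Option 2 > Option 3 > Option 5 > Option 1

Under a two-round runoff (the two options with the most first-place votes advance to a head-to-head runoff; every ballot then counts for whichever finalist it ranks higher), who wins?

Round 1 first-place votes: Option 1 0, Option 2 9, Option 3 0, Option 4 0, Option 5 13, Option 6 8. Option 5 and Option 2 advance.
Runoff: Option 5 is ranked above Option 2 on 13 ballots, Option 2 above Option 5 on 17.

Option 2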